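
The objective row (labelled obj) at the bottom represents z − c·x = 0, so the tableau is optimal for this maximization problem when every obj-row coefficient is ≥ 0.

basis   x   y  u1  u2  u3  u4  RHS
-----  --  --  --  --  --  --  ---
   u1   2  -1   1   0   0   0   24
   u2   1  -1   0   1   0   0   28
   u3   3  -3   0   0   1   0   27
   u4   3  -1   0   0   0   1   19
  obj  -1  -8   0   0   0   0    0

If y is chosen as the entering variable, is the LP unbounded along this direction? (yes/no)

Every constraint-row entry in column y is ≤ 0, so increasing y is unbounded.

yes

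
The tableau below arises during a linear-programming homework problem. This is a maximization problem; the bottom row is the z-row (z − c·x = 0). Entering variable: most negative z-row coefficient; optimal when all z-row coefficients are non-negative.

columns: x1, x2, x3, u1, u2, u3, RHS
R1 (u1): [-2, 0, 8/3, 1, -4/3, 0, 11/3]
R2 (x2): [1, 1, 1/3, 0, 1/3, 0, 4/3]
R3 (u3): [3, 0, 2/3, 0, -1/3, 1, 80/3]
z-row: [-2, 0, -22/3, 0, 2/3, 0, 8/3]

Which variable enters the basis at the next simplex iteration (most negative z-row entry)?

Negative z-row entries: x1: -2, x3: -22/3.
The most negative is -22/3 in column x3, so x3 enters.

x3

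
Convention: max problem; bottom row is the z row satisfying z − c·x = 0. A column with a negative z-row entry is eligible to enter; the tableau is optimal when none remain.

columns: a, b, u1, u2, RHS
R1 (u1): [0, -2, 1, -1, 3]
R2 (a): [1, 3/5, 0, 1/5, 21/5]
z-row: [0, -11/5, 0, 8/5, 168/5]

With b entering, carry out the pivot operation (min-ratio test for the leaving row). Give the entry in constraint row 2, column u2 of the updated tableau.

1/3

Ratio test on column b — row 1: entry -2 ≤ 0; row 2: (21/5)/(3/5) = 7. Minimum is 7 at row 2 (a leaves); pivot element 3/5.
Divide row 2 by 3/5; eliminate column b from the other rows.
In the new row 2, the u2 entry is the old entry divided by the pivot: (1/5)/(3/5) = 1/3.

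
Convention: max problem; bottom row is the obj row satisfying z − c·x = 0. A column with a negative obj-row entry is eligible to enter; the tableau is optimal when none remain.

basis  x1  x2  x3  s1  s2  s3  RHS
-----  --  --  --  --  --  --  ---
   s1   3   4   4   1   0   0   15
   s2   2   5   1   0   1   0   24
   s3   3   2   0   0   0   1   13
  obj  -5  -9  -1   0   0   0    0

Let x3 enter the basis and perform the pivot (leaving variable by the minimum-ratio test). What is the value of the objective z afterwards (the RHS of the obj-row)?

15/4

Ratio test on column x3 — row 1: 15/4 = 15/4; row 2: 24/1 = 24; row 3: entry 0 ≤ 0. Minimum is 15/4 at row 1 (s1 leaves); pivot element 4.
Pivot on row 1; the obj-row RHS becomes 0 − (-1)·(15/4) = 15/4.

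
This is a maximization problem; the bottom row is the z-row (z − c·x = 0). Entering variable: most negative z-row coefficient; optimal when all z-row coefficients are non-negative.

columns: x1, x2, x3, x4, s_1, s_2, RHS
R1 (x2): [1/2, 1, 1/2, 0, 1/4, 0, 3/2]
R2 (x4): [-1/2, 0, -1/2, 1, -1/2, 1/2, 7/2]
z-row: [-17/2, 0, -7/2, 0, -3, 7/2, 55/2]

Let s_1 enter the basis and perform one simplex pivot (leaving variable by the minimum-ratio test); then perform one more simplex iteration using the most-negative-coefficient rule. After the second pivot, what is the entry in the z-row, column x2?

Ratio test on column s_1 — row 1: (3/2)/(1/4) = 6; row 2: entry -1/2 ≤ 0. Minimum is 6 at row 1 (x2 leaves); pivot element 1/4.
Divide row 1 by 1/4; eliminate column s_1 from the other rows.
Second iteration: most negative z-row entry is -5/2 in column x1, so x1 enters.
Ratio test on column x1 — row 1: 6/2 = 3; row 2: (13/2)/(1/2) = 13. Minimum is 3 at row 1 (s_1 leaves); pivot element 2.
Divide row 1 by 2; eliminate column x1 from the other rows.
After both pivots, the entry at the z-row, column x2 is 17.

17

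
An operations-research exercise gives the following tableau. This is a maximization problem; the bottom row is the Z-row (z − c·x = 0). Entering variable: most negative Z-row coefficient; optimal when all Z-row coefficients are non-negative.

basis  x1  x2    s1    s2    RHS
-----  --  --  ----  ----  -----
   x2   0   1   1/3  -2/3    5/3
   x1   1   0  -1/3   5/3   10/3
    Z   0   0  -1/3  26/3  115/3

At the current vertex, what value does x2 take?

x2 is basic (row 1); its value is the RHS of that row, 5/3.

5/3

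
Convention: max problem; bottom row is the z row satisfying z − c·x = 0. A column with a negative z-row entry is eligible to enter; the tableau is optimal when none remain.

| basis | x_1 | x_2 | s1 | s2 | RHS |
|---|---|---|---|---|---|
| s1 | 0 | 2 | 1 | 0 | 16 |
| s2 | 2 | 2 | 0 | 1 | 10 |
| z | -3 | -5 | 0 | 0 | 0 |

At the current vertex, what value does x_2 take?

x_2 is not in the basis, so in the current basic feasible solution x_2 = 0.

0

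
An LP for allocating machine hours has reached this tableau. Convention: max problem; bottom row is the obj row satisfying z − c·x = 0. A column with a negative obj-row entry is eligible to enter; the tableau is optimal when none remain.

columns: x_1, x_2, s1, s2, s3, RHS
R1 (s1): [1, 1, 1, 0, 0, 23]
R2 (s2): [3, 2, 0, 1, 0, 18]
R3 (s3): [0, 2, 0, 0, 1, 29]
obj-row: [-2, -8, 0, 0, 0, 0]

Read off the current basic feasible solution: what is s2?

18

s2 is basic (row 2); its value is the RHS of that row, 18.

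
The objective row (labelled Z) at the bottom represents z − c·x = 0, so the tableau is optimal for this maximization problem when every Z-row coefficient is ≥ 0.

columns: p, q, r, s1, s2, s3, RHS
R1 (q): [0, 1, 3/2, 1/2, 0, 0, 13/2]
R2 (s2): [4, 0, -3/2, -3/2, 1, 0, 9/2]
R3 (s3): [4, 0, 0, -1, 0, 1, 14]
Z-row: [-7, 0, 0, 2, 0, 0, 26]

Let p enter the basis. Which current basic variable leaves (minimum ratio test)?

Column p entries and ratios — q: 0 ≤ 0, skip; s2: (9/2)/4 = 9/8; s3: 14/4 = 7/2.
Smallest ratio is 9/8 in the row of s2, so s2 leaves.

s2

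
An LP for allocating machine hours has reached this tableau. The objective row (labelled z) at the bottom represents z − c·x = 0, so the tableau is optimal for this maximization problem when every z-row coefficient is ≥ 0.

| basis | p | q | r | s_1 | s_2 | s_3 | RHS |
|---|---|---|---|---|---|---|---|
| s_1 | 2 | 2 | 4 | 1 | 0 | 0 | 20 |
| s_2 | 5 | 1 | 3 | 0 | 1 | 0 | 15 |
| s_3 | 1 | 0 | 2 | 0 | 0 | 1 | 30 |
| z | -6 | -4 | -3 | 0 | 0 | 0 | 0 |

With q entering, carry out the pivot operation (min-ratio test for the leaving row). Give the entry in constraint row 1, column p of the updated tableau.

1

Ratio test on column q — row 1: 20/2 = 10; row 2: 15/1 = 15; row 3: entry 0 ≤ 0. Minimum is 10 at row 1 (s_1 leaves); pivot element 2.
Divide row 1 by 2; eliminate column q from the other rows.
In the new row 1, the p entry is the old entry divided by the pivot: 2/2 = 1.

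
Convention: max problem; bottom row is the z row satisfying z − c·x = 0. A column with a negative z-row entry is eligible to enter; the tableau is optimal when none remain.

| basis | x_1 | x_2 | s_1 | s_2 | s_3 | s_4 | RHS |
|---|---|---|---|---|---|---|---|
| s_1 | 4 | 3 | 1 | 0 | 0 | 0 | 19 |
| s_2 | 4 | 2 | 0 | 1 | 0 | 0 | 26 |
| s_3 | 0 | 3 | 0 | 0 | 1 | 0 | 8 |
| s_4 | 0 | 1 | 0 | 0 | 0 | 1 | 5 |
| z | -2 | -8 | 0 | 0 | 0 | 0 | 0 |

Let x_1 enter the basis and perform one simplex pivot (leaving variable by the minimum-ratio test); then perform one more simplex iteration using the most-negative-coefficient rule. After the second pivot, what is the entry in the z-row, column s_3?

Ratio test on column x_1 — row 1: 19/4 = 19/4; row 2: 26/4 = 13/2; row 3: entry 0 ≤ 0; row 4: entry 0 ≤ 0. Minimum is 19/4 at row 1 (s_1 leaves); pivot element 4.
Divide row 1 by 4; eliminate column x_1 from the other rows.
Second iteration: most negative z-row entry is -13/2 in column x_2, so x_2 enters.
Ratio test on column x_2 — row 1: (19/4)/(3/4) = 19/3; row 2: entry -1 ≤ 0; row 3: 8/3 = 8/3; row 4: 5/1 = 5. Minimum is 8/3 at row 3 (s_3 leaves); pivot element 3.
Divide row 3 by 3; eliminate column x_2 from the other rows.
After both pivots, the entry at the z-row, column s_3 is 13/6.

13/6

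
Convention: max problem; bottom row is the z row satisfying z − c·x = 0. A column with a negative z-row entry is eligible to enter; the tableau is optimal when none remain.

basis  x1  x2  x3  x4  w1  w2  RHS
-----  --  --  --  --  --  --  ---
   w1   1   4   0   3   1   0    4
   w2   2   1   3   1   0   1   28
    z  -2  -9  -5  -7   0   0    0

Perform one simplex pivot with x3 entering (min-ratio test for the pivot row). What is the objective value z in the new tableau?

140/3

Ratio test on column x3 — row 1: entry 0 ≤ 0; row 2: 28/3 = 28/3. Minimum is 28/3 at row 2 (w2 leaves); pivot element 3.
Pivot on row 2; the z-row RHS becomes 0 − (-5)·(28/3) = 140/3.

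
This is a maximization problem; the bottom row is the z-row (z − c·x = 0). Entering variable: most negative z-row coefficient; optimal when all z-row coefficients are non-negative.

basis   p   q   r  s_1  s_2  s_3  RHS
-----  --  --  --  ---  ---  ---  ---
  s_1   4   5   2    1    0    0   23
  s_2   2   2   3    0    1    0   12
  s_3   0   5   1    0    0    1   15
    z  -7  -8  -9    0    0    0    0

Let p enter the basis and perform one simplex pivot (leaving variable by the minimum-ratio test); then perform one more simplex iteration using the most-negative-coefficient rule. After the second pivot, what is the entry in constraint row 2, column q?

-1/4

Ratio test on column p — row 1: 23/4 = 23/4; row 2: 12/2 = 6; row 3: entry 0 ≤ 0. Minimum is 23/4 at row 1 (s_1 leaves); pivot element 4.
Divide row 1 by 4; eliminate column p from the other rows.
Second iteration: most negative z-row entry is -11/2 in column r, so r enters.
Ratio test on column r — row 1: (23/4)/(1/2) = 23/2; row 2: (1/2)/2 = 1/4; row 3: 15/1 = 15. Minimum is 1/4 at row 2 (s_2 leaves); pivot element 2.
Divide row 2 by 2; eliminate column r from the other rows.
After both pivots, the entry at constraint row 2, column q is -1/4.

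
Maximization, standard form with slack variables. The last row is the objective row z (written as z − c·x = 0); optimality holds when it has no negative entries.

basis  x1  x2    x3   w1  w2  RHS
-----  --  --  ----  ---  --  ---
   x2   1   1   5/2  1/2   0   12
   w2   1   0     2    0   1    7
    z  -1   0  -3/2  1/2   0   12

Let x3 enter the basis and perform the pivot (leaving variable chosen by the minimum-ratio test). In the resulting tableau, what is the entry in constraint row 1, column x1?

-1/4

Ratio test on column x3 — row 1: 12/(5/2) = 24/5; row 2: 7/2 = 7/2. Minimum is 7/2 at row 2 (w2 leaves); pivot element 2.
Divide row 2 by 2; eliminate column x3 from the other rows.
Row 1 update in column x1: 1 − (5/2)·(1/2) = -1/4.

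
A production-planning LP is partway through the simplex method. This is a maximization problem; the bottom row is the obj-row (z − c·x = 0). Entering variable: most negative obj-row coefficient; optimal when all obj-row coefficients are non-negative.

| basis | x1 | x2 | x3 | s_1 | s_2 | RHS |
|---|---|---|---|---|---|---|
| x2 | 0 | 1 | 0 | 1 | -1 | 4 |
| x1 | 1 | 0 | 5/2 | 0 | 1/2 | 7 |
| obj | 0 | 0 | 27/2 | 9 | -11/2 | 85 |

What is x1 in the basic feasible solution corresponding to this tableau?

7

x1 is basic (row 2); its value is the RHS of that row, 7.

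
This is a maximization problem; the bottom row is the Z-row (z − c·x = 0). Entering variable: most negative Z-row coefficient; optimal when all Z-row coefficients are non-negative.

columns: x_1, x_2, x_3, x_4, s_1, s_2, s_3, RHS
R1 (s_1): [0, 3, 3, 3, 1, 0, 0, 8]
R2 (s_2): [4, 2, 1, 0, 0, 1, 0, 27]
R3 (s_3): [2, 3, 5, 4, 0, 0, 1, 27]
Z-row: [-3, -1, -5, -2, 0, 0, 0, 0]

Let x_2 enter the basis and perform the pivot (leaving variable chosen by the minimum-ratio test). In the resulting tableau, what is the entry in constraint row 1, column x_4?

Ratio test on column x_2 — row 1: 8/3 = 8/3; row 2: 27/2 = 27/2; row 3: 27/3 = 9. Minimum is 8/3 at row 1 (s_1 leaves); pivot element 3.
Divide row 1 by 3; eliminate column x_2 from the other rows.
In the new row 1, the x_4 entry is the old entry divided by the pivot: 3/3 = 1.

1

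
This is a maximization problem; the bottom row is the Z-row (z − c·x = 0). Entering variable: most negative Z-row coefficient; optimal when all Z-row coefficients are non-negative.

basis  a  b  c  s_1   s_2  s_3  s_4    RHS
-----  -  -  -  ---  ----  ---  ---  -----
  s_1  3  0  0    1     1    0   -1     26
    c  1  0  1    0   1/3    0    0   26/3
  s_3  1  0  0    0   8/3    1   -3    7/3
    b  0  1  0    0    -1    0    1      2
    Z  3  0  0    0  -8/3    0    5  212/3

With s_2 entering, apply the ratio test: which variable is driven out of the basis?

Column s_2 entries and ratios — s_1: 26/1 = 26; c: (26/3)/(1/3) = 26; s_3: (7/3)/(8/3) = 7/8; b: -1 ≤ 0, skip.
Smallest ratio is 7/8 in the row of s_3, so s_3 leaves.

s_3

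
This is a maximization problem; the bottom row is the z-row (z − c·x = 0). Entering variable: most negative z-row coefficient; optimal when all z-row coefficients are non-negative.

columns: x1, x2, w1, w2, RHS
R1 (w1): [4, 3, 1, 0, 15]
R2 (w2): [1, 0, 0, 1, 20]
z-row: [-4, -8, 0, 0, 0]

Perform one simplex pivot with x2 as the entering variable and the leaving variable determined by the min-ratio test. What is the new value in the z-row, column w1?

Ratio test on column x2 — row 1: 15/3 = 5; row 2: entry 0 ≤ 0. Minimum is 5 at row 1 (w1 leaves); pivot element 3.
Divide row 1 by 3; eliminate column x2 from the other rows.
z-row update in column w1: 0 − (-8)·(1/3) = 8/3.

8/3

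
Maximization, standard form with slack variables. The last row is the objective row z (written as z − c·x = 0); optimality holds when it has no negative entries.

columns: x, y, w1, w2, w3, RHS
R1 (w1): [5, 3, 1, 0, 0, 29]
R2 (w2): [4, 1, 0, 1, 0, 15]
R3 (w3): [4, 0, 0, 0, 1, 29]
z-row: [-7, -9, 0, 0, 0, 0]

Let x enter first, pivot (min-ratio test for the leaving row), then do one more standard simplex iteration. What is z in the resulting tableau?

Ratio test on column x — row 1: 29/5 = 29/5; row 2: 15/4 = 15/4; row 3: 29/4 = 29/4. Minimum is 15/4 at row 2 (w2 leaves); pivot element 4.
Pivot on row 2; the z-row RHS becomes 0 − (-7)·(15/4) = 105/4.
Next entering variable (most negative z-row entry -29/4): y.
Ratio test on column y — row 1: (41/4)/(7/4) = 41/7; row 2: (15/4)/(1/4) = 15; row 3: entry -1 ≤ 0. Minimum is 41/7 at row 1 (w1 leaves); pivot element 7/4.
After the second pivot the z-row RHS is 105/4 − (-29/4)·(41/7) = 481/7.

481/7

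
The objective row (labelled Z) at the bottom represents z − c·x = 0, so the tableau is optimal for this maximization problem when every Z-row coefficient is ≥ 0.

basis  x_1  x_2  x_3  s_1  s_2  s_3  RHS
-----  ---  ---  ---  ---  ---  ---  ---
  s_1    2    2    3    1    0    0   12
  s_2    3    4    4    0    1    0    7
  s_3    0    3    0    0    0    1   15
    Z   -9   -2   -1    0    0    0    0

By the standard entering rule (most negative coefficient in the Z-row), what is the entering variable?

Negative Z-row entries: x_1: -9, x_2: -2, x_3: -1.
The most negative is -9 in column x_1, so x_1 enters.

x_1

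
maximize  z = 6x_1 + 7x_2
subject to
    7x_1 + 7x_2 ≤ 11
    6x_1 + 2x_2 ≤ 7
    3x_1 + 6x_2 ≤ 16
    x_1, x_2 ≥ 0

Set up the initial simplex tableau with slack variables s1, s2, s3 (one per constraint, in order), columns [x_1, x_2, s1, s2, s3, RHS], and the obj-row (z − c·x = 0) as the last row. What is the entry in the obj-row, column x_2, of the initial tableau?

-7

The obj-row carries the negated objective coefficients: the x_2 entry is -7.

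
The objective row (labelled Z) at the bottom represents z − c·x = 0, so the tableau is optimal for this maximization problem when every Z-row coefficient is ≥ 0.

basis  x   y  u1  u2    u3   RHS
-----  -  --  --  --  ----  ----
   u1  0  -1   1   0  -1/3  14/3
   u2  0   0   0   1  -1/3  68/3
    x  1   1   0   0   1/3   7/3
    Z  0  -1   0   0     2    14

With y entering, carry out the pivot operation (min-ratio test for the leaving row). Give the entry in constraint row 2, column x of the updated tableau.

0

Ratio test on column y — row 1: entry -1 ≤ 0; row 2: entry 0 ≤ 0; row 3: (7/3)/1 = 7/3. Minimum is 7/3 at row 3 (x leaves); pivot element 1.
Divide row 3 by 1; eliminate column y from the other rows.
Row 2 update in column x: 0 − 0·1 = 0.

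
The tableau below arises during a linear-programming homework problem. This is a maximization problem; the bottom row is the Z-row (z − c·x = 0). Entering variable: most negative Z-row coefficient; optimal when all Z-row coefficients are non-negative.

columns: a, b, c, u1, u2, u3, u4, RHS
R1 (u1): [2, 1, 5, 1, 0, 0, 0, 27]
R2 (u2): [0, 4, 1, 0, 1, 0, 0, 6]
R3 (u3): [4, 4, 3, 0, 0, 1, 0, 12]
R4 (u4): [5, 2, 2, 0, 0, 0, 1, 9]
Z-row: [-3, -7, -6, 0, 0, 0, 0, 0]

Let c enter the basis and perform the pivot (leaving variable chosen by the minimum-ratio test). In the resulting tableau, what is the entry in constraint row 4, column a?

Ratio test on column c — row 1: 27/5 = 27/5; row 2: 6/1 = 6; row 3: 12/3 = 4; row 4: 9/2 = 9/2. Minimum is 4 at row 3 (u3 leaves); pivot element 3.
Divide row 3 by 3; eliminate column c from the other rows.
Row 4 update in column a: 5 − 2·(4/3) = 7/3.

7/3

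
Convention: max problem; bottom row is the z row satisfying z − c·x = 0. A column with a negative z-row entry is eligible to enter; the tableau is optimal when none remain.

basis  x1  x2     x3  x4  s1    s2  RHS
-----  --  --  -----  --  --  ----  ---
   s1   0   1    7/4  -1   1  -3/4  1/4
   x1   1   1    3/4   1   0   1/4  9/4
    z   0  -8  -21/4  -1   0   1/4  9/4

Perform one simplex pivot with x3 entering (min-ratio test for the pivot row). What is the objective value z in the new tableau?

Ratio test on column x3 — row 1: (1/4)/(7/4) = 1/7; row 2: (9/4)/(3/4) = 3. Minimum is 1/7 at row 1 (s1 leaves); pivot element 7/4.
Pivot on row 1; the z-row RHS becomes 9/4 − (-21/4)·(1/7) = 3.

3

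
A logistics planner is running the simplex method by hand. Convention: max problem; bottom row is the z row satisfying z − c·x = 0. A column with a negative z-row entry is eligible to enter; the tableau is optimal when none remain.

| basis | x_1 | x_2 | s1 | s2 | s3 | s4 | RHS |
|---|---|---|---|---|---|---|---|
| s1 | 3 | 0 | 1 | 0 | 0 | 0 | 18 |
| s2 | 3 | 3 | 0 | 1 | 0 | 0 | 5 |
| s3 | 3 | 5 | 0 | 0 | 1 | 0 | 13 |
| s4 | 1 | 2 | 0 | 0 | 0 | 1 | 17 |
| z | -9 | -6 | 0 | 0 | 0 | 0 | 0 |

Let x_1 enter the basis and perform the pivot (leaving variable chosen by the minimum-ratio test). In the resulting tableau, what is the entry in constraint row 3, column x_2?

2

Ratio test on column x_1 — row 1: 18/3 = 6; row 2: 5/3 = 5/3; row 3: 13/3 = 13/3; row 4: 17/1 = 17. Minimum is 5/3 at row 2 (s2 leaves); pivot element 3.
Divide row 2 by 3; eliminate column x_1 from the other rows.
Row 3 update in column x_2: 5 − 3·1 = 2.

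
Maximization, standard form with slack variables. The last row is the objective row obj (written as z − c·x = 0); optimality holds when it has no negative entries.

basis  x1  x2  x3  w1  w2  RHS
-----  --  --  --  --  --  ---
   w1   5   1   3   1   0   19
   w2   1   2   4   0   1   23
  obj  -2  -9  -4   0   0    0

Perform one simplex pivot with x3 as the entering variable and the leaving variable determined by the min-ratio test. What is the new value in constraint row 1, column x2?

Ratio test on column x3 — row 1: 19/3 = 19/3; row 2: 23/4 = 23/4. Minimum is 23/4 at row 2 (w2 leaves); pivot element 4.
Divide row 2 by 4; eliminate column x3 from the other rows.
Row 1 update in column x2: 1 − 3·(1/2) = -1/2.

-1/2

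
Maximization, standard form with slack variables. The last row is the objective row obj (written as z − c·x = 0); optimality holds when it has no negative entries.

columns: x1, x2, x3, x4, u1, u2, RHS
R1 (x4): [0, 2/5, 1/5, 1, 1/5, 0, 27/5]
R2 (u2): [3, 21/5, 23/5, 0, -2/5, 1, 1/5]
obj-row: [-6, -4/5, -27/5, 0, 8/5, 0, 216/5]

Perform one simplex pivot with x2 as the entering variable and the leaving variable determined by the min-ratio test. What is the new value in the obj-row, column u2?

4/21

Ratio test on column x2 — row 1: (27/5)/(2/5) = 27/2; row 2: (1/5)/(21/5) = 1/21. Minimum is 1/21 at row 2 (u2 leaves); pivot element 21/5.
Divide row 2 by 21/5; eliminate column x2 from the other rows.
obj-row update in column u2: 0 − (-4/5)·(5/21) = 4/21.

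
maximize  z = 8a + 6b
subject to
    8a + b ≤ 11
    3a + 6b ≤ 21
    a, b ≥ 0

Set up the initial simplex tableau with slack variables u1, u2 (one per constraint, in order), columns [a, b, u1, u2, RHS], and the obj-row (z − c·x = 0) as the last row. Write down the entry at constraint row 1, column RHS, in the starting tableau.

The RHS of constraint 1 is b_1 = 11.

11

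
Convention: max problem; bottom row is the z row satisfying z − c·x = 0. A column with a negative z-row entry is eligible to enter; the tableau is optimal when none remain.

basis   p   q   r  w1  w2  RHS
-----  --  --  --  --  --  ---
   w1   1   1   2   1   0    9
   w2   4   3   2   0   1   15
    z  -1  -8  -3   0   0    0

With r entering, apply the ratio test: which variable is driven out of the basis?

w1

Column r entries and ratios — w1: 9/2 = 9/2; w2: 15/2 = 15/2.
Smallest ratio is 9/2 in the row of w1, so w1 leaves.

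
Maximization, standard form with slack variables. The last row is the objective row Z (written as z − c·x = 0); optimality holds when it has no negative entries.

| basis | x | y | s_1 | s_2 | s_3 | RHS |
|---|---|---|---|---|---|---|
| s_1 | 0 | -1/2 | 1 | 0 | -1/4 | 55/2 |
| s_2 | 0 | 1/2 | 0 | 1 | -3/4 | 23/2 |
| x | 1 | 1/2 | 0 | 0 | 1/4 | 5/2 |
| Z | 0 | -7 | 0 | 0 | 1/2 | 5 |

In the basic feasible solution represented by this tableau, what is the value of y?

y is not in the basis, so in the current basic feasible solution y = 0.

0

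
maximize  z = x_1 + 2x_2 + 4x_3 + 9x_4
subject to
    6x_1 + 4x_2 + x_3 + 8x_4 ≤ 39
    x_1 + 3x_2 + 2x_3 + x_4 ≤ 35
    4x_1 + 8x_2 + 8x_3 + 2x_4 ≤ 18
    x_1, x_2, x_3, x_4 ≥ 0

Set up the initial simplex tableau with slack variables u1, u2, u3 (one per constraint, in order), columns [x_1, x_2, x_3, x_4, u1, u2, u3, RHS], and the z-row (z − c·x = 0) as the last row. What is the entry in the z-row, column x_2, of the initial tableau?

-2

The z-row carries the negated objective coefficients: the x_2 entry is -2.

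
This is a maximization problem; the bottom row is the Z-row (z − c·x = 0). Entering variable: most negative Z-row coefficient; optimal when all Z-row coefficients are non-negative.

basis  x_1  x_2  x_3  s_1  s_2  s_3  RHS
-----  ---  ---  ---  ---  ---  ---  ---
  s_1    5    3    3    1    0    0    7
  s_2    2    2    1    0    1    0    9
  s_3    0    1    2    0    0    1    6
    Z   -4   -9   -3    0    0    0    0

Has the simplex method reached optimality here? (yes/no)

no

The Z-row has a negative entry -9 in column x_2, so it is not optimal.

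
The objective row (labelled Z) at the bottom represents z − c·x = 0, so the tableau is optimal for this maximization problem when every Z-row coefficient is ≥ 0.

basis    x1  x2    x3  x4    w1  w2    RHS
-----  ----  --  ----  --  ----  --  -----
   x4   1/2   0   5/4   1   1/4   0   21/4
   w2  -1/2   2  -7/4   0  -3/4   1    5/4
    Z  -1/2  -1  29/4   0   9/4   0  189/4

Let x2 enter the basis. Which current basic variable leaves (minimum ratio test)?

w2

Column x2 entries and ratios — x4: 0 ≤ 0, skip; w2: (5/4)/2 = 5/8.
Smallest ratio is 5/8 in the row of w2, so w2 leaves.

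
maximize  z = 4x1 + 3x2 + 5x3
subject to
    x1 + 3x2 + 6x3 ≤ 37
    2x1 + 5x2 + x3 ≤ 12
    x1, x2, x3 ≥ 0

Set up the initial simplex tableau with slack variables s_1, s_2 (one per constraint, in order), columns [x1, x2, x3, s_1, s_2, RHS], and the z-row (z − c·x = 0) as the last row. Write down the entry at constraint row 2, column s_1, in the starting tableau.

Slack s_1 belongs to constraint 1; its column is the unit vector e_1, so the entry in row 2 is 0.

0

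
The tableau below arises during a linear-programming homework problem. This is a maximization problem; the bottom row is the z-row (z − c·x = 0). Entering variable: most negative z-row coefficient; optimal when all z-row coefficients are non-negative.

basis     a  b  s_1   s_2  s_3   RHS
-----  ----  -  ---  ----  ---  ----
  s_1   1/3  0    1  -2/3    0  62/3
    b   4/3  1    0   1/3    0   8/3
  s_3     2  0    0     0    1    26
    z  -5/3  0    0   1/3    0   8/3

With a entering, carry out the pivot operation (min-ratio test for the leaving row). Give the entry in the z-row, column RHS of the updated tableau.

Ratio test on column a — row 1: (62/3)/(1/3) = 62; row 2: (8/3)/(4/3) = 2; row 3: 26/2 = 13. Minimum is 2 at row 2 (b leaves); pivot element 4/3.
Divide row 2 by 4/3; eliminate column a from the other rows.
z-row update in column RHS: 8/3 − (-5/3)·2 = 6.

6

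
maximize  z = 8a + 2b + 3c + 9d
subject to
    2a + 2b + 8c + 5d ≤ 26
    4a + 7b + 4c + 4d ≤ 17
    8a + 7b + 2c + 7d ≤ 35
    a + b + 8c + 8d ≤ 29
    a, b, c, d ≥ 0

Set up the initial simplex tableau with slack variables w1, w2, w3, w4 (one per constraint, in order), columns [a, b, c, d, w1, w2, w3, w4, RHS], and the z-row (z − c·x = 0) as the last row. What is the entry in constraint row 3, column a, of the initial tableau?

8

Constraint 3 has coefficient 8 on a.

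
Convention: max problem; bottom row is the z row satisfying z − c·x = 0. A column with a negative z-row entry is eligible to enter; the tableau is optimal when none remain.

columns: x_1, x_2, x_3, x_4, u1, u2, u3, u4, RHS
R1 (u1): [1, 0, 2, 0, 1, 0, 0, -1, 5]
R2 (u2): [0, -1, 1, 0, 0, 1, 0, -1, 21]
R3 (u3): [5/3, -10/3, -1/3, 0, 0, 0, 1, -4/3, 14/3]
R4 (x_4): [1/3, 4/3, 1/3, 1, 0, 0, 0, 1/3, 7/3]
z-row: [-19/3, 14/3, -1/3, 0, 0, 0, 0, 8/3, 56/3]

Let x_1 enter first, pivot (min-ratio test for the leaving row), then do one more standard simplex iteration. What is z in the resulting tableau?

Ratio test on column x_1 — row 1: 5/1 = 5; row 2: entry 0 ≤ 0; row 3: (14/3)/(5/3) = 14/5; row 4: (7/3)/(1/3) = 7. Minimum is 14/5 at row 3 (u3 leaves); pivot element 5/3.
Pivot on row 3; the z-row RHS becomes 56/3 − (-19/3)·(14/5) = 182/5.
Next entering variable (most negative z-row entry -8): x_2.
Ratio test on column x_2 — row 1: (11/5)/2 = 11/10; row 2: entry -1 ≤ 0; row 3: entry -2 ≤ 0; row 4: (7/5)/2 = 7/10. Minimum is 7/10 at row 4 (x_4 leaves); pivot element 2.
After the second pivot the z-row RHS is 182/5 − (-8)·(7/10) = 42.

42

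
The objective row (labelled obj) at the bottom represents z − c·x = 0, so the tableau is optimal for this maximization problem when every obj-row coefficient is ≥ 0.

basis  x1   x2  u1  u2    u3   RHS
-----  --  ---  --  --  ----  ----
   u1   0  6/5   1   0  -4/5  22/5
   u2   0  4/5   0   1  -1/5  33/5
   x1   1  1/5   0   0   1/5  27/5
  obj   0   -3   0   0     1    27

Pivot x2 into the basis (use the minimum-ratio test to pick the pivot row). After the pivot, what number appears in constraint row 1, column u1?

5/6

Ratio test on column x2 — row 1: (22/5)/(6/5) = 11/3; row 2: (33/5)/(4/5) = 33/4; row 3: (27/5)/(1/5) = 27. Minimum is 11/3 at row 1 (u1 leaves); pivot element 6/5.
Divide row 1 by 6/5; eliminate column x2 from the other rows.
In the new row 1, the u1 entry is the old entry divided by the pivot: 1/(6/5) = 5/6.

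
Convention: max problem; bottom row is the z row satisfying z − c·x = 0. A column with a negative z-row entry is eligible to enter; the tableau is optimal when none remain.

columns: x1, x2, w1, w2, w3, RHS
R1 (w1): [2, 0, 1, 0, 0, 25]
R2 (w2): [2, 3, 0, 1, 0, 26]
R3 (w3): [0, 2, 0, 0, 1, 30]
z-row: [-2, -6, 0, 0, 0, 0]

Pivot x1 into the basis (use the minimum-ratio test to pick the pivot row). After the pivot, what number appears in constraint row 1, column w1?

1/2

Ratio test on column x1 — row 1: 25/2 = 25/2; row 2: 26/2 = 13; row 3: entry 0 ≤ 0. Minimum is 25/2 at row 1 (w1 leaves); pivot element 2.
Divide row 1 by 2; eliminate column x1 from the other rows.
In the new row 1, the w1 entry is the old entry divided by the pivot: 1/2 = 1/2.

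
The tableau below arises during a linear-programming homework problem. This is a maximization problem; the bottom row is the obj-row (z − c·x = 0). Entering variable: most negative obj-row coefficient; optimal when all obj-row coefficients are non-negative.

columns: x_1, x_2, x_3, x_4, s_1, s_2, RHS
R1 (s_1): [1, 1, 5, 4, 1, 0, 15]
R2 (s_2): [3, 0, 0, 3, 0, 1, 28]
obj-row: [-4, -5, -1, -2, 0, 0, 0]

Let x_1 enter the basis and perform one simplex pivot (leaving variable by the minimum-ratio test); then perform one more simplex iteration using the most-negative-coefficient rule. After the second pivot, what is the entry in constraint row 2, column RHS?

28/3

Ratio test on column x_1 — row 1: 15/1 = 15; row 2: 28/3 = 28/3. Minimum is 28/3 at row 2 (s_2 leaves); pivot element 3.
Divide row 2 by 3; eliminate column x_1 from the other rows.
Second iteration: most negative obj-row entry is -5 in column x_2, so x_2 enters.
Ratio test on column x_2 — row 1: (17/3)/1 = 17/3; row 2: entry 0 ≤ 0. Minimum is 17/3 at row 1 (s_1 leaves); pivot element 1.
Divide row 1 by 1; eliminate column x_2 from the other rows.
After both pivots, the entry at constraint row 2, column RHS is 28/3.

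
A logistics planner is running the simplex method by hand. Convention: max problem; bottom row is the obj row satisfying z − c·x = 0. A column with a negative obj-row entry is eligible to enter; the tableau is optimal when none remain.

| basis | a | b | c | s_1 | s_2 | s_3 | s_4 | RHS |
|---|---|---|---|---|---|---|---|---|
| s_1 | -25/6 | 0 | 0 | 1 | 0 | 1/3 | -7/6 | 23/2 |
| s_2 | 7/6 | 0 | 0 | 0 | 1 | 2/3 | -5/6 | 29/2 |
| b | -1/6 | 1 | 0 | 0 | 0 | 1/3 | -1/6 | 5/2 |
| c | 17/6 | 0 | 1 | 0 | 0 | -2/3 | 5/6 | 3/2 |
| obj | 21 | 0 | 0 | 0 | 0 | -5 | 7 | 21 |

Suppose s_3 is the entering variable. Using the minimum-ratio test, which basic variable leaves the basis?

Column s_3 entries and ratios — s_1: (23/2)/(1/3) = 69/2; s_2: (29/2)/(2/3) = 87/4; b: (5/2)/(1/3) = 15/2; c: -2/3 ≤ 0, skip.
Smallest ratio is 15/2 in the row of b, so b leaves.

b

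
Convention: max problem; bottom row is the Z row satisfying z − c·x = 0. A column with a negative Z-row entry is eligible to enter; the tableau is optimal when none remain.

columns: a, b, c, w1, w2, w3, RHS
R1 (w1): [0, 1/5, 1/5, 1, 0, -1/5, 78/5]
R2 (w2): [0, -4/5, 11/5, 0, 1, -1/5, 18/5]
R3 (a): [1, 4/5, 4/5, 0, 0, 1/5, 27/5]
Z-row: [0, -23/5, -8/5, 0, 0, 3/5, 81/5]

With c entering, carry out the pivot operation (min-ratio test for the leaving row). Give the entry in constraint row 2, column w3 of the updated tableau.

-1/11

Ratio test on column c — row 1: (78/5)/(1/5) = 78; row 2: (18/5)/(11/5) = 18/11; row 3: (27/5)/(4/5) = 27/4. Minimum is 18/11 at row 2 (w2 leaves); pivot element 11/5.
Divide row 2 by 11/5; eliminate column c from the other rows.
In the new row 2, the w3 entry is the old entry divided by the pivot: (-1/5)/(11/5) = -1/11.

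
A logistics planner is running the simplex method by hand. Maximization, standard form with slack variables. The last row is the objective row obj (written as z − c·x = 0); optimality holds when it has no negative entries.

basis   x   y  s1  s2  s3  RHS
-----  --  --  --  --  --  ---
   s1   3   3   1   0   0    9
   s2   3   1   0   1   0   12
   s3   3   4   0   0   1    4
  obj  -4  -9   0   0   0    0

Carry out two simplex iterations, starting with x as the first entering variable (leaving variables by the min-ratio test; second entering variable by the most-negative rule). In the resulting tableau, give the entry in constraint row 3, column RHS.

1

Ratio test on column x — row 1: 9/3 = 3; row 2: 12/3 = 4; row 3: 4/3 = 4/3. Minimum is 4/3 at row 3 (s3 leaves); pivot element 3.
Divide row 3 by 3; eliminate column x from the other rows.
Second iteration: most negative obj-row entry is -11/3 in column y, so y enters.
Ratio test on column y — row 1: entry -1 ≤ 0; row 2: entry -3 ≤ 0; row 3: (4/3)/(4/3) = 1. Minimum is 1 at row 3 (x leaves); pivot element 4/3.
Divide row 3 by 4/3; eliminate column y from the other rows.
After both pivots, the entry at constraint row 3, column RHS is 1.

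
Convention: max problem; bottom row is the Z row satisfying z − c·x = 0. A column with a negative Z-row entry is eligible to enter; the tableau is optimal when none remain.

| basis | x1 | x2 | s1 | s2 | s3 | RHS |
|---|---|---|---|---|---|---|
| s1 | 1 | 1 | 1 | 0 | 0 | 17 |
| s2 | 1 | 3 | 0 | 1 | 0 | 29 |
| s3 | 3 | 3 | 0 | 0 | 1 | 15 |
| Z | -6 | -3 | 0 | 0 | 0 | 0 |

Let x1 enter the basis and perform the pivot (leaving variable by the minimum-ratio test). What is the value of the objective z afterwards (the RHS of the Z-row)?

30

Ratio test on column x1 — row 1: 17/1 = 17; row 2: 29/1 = 29; row 3: 15/3 = 5. Minimum is 5 at row 3 (s3 leaves); pivot element 3.
Pivot on row 3; the Z-row RHS becomes 0 − (-6)·5 = 30.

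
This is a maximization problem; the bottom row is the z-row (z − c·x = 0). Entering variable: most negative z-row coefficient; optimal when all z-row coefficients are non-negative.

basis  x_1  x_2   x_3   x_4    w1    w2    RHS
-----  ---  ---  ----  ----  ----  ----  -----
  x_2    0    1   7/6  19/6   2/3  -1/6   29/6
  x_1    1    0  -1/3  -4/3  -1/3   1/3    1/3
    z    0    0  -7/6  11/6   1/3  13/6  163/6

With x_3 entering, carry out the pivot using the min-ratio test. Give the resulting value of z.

Ratio test on column x_3 — row 1: (29/6)/(7/6) = 29/7; row 2: entry -1/3 ≤ 0. Minimum is 29/7 at row 1 (x_2 leaves); pivot element 7/6.
Pivot on row 1; the z-row RHS becomes 163/6 − (-7/6)·(29/7) = 32.

32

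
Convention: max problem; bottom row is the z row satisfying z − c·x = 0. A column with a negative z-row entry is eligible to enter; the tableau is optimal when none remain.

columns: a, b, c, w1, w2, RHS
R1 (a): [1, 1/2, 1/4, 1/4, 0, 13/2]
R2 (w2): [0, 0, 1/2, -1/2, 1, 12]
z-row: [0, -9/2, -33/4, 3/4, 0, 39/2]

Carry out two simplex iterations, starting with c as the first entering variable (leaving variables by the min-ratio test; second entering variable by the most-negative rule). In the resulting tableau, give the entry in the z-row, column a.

Ratio test on column c — row 1: (13/2)/(1/4) = 26; row 2: 12/(1/2) = 24. Minimum is 24 at row 2 (w2 leaves); pivot element 1/2.
Divide row 2 by 1/2; eliminate column c from the other rows.
Second iteration: most negative z-row entry is -15/2 in column w1, so w1 enters.
Ratio test on column w1 — row 1: (1/2)/(1/2) = 1; row 2: entry -1 ≤ 0. Minimum is 1 at row 1 (a leaves); pivot element 1/2.
Divide row 1 by 1/2; eliminate column w1 from the other rows.
After both pivots, the entry at the z-row, column a is 15.

15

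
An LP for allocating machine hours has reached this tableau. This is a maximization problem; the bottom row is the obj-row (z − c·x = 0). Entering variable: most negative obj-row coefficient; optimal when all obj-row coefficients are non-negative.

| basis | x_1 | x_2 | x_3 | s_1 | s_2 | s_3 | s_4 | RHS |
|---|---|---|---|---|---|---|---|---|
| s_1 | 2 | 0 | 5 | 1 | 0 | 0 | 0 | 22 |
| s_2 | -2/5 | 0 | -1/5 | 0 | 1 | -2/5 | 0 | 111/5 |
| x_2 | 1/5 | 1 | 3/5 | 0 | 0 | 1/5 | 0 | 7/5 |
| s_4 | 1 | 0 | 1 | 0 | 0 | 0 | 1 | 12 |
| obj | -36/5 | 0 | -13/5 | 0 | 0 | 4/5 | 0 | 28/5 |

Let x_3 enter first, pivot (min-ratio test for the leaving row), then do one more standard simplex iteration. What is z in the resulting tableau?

Ratio test on column x_3 — row 1: 22/5 = 22/5; row 2: entry -1/5 ≤ 0; row 3: (7/5)/(3/5) = 7/3; row 4: 12/1 = 12. Minimum is 7/3 at row 3 (x_2 leaves); pivot element 3/5.
Pivot on row 3; the obj-row RHS becomes 28/5 − (-13/5)·(7/3) = 35/3.
Next entering variable (most negative obj-row entry -19/3): x_1.
Ratio test on column x_1 — row 1: (31/3)/(1/3) = 31; row 2: entry -1/3 ≤ 0; row 3: (7/3)/(1/3) = 7; row 4: (29/3)/(2/3) = 29/2. Minimum is 7 at row 3 (x_3 leaves); pivot element 1/3.
After the second pivot the obj-row RHS is 35/3 − (-19/3)·7 = 56.

56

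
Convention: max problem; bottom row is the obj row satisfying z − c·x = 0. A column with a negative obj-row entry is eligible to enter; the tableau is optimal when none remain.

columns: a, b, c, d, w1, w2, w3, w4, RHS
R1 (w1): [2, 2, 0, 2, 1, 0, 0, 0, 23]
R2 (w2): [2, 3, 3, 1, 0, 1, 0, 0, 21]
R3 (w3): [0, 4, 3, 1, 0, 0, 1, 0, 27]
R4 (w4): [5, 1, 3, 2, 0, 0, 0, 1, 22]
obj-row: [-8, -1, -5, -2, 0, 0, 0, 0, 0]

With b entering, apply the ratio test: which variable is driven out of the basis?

w3

Column b entries and ratios — w1: 23/2 = 23/2; w2: 21/3 = 7; w3: 27/4 = 27/4; w4: 22/1 = 22.
Smallest ratio is 27/4 in the row of w3, so w3 leaves.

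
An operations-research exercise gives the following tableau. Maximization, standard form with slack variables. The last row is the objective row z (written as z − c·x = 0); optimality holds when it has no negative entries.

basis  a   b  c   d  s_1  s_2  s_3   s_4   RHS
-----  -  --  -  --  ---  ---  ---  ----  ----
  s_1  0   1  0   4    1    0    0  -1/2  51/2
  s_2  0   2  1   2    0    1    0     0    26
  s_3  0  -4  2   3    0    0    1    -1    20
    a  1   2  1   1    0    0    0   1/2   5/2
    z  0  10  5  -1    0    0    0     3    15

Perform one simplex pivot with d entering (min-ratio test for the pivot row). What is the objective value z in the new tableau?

35/2

Ratio test on column d — row 1: (51/2)/4 = 51/8; row 2: 26/2 = 13; row 3: 20/3 = 20/3; row 4: (5/2)/1 = 5/2. Minimum is 5/2 at row 4 (a leaves); pivot element 1.
Pivot on row 4; the z-row RHS becomes 15 − (-1)·(5/2) = 35/2.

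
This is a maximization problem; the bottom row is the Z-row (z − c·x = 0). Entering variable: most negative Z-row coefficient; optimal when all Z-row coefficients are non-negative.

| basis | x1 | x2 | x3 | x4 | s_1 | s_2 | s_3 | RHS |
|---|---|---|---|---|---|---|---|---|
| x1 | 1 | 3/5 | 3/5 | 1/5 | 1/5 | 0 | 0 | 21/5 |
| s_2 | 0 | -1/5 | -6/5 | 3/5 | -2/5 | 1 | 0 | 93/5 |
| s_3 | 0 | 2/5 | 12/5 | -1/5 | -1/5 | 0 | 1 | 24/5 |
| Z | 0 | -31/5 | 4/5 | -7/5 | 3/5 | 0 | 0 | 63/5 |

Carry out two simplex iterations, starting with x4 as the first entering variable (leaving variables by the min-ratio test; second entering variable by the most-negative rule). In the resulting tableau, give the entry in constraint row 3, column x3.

Ratio test on column x4 — row 1: (21/5)/(1/5) = 21; row 2: (93/5)/(3/5) = 31; row 3: entry -1/5 ≤ 0. Minimum is 21 at row 1 (x1 leaves); pivot element 1/5.
Divide row 1 by 1/5; eliminate column x4 from the other rows.
Second iteration: most negative Z-row entry is -2 in column x2, so x2 enters.
Ratio test on column x2 — row 1: 21/3 = 7; row 2: entry -2 ≤ 0; row 3: 9/1 = 9. Minimum is 7 at row 1 (x4 leaves); pivot element 3.
Divide row 1 by 3; eliminate column x2 from the other rows.
After both pivots, the entry at constraint row 3, column x3 is 2.

2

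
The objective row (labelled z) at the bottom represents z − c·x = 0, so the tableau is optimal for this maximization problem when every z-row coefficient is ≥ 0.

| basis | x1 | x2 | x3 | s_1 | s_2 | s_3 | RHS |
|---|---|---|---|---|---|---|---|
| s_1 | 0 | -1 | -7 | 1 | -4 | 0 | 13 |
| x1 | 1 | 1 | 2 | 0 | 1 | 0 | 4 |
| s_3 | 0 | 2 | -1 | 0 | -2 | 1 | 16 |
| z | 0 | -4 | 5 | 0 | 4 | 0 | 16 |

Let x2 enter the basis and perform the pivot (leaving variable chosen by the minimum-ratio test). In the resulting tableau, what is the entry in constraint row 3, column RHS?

8

Ratio test on column x2 — row 1: entry -1 ≤ 0; row 2: 4/1 = 4; row 3: 16/2 = 8. Minimum is 4 at row 2 (x1 leaves); pivot element 1.
Divide row 2 by 1; eliminate column x2 from the other rows.
Row 3 update in column RHS: 16 − 2·4 = 8.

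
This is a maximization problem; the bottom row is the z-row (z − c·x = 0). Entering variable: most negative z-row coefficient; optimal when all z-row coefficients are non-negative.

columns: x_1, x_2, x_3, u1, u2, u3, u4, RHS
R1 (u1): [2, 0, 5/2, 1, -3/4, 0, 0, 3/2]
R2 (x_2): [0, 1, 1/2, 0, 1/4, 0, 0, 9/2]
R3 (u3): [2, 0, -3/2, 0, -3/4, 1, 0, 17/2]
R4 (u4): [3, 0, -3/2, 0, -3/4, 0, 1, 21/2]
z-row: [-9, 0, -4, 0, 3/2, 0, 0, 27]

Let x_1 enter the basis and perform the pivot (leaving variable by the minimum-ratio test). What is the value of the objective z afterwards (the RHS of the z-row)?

135/4

Ratio test on column x_1 — row 1: (3/2)/2 = 3/4; row 2: entry 0 ≤ 0; row 3: (17/2)/2 = 17/4; row 4: (21/2)/3 = 7/2. Minimum is 3/4 at row 1 (u1 leaves); pivot element 2.
Pivot on row 1; the z-row RHS becomes 27 − (-9)·(3/4) = 135/4.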